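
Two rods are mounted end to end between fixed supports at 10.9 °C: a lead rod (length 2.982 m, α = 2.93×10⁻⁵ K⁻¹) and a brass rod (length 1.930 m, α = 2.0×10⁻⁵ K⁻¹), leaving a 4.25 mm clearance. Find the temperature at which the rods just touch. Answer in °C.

α₁L₁ = 8.73726×10⁻⁵ m/K, α₂L₂ = 3.860×10⁻⁵ m/K → total 1.259726×10⁻⁴ m/K
ΔT = g/(α₁L₁+α₂L₂) = 4.25×10⁻³ / 1.259726×10⁻⁴ = 33.737 K
T = 10.9 + 33.737 = 44.637 °C

T = 44.6 °C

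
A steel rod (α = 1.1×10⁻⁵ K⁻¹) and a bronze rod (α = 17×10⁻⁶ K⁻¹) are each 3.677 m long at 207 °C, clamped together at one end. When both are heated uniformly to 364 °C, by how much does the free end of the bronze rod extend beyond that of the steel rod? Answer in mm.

ΔT = 157 K
steel: ΔL = 1.1×10⁻⁵ × 3.677 m × 157 = 6.3502×10⁻³ m = 6.3502 mm
bronze: ΔL = 17×10⁻⁶ × 3.677 m × 157 = 9.8139×10⁻³ m = 9.8139 mm
difference = 9.8139 − 6.3502 = 3.4637 mm

3.46 mm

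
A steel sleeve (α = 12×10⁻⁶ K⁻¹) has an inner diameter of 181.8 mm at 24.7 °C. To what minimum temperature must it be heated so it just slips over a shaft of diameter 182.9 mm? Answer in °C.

T = 529 °C

Required Δd = 182.9 − 181.8 = 1.1 mm
Δd = αd₀ΔT ⇒ ΔT = Δd/(αd₀) = 1.1 / (12×10⁻⁶ × 181.8) = 504.22 K
T_min = 24.7 + 504.22 = 528.92 °C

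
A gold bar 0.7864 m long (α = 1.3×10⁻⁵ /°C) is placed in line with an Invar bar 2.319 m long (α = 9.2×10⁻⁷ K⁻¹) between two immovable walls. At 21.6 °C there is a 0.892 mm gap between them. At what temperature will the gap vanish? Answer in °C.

Gap closes when ΔL₁ + ΔL₂ = 0.892 mm = 8.92×10⁻⁴ m
(α₁L₁ + α₂L₂)ΔT = g
α₁L₁ + α₂L₂ = 1.3×10⁻⁵×0.7864 + 9.2×10⁻⁷×2.319 = 1.235668×10⁻⁵ m/K
ΔT = 8.92×10⁻⁴ / 1.235668×10⁻⁵ = 72.188 K
T = 21.6 + 72.188 = 93.788 °C

T = 93.8 °C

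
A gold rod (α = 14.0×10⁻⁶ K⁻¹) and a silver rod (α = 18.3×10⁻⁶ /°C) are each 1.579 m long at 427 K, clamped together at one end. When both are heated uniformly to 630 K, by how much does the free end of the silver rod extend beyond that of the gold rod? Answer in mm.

1.38 mm

ΔT = 203 K
gold: ΔL = 14.0×10⁻⁶ × 1.579 m × 203 = 4.4875×10⁻³ m = 4.4875 mm
silver: ΔL = 18.3×10⁻⁶ × 1.579 m × 203 = 5.8658×10⁻³ m = 5.8658 mm
difference = 5.8658 − 4.4875 = 1.3783 mm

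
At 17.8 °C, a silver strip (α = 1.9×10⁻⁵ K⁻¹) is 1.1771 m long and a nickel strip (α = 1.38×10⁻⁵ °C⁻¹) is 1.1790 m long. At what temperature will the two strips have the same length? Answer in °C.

Equal length when α₁L₁ΔT − α₂L₂ΔT = L₂ − L₁ = 1.90×10⁻³ m
α₁L₁ = 2.23649×10⁻⁵, α₂L₂ = 1.62702×10⁻⁵ → Δ(αL) = 6.0947×10⁻⁶ m/K
ΔT = 1.90×10⁻³ / 6.0947×10⁻⁶ = 311.746 K, so T = 17.8 + 311.746 = 329.546 °C

T = 329.5 °C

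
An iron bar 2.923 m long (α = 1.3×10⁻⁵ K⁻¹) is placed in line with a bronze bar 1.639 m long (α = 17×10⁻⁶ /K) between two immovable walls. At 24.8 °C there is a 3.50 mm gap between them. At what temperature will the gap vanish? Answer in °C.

Gap closes when ΔL₁ + ΔL₂ = 3.50 mm = 3.50×10⁻³ m
(α₁L₁ + α₂L₂)ΔT = g
α₁L₁ + α₂L₂ = 1.3×10⁻⁵×2.923 + 17×10⁻⁶×1.639 = 6.5862×10⁻⁵ m/K
ΔT = 3.50×10⁻³ / 6.5862×10⁻⁵ = 53.141 K
T = 24.8 + 53.141 = 77.941 °C

T = 77.9 °C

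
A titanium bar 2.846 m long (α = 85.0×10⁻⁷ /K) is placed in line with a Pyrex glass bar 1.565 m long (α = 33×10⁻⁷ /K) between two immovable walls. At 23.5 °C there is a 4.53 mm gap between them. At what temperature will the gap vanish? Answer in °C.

T = 178 °C

α₁L₁ = 2.4191×10⁻⁵ m/K, α₂L₂ = 5.1645×10⁻⁶ m/K → total 2.93555×10⁻⁵ m/K
ΔT = g/(α₁L₁+α₂L₂) = 4.53×10⁻³ / 2.93555×10⁻⁵ = 154.32 K
T = 23.5 + 154.32 = 177.82 °C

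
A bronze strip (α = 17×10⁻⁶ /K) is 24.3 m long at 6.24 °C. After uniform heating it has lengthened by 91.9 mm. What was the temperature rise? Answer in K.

ΔL = αL₀ΔT ⇒ ΔT = ΔL / (αL₀)
ΔT = 91.9×10⁻³ m / (17×10⁻⁶ × 24.3 m) = 222.46 K

ΔT = 222 K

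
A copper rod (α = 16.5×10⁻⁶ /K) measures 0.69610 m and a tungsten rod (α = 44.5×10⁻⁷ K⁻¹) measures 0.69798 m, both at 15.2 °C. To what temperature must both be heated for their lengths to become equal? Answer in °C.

Equal length when α₁L₁ΔT − α₂L₂ΔT = L₂ − L₁ = 1.88×10⁻³ m
α₁L₁ = 1.148565×10⁻⁵, α₂L₂ = 3.106011×10⁻⁶ → Δ(αL) = 8.379639×10⁻⁶ m/K
ΔT = 1.88×10⁻³ / 8.379639×10⁻⁶ = 224.353 K, so T = 15.2 + 224.353 = 239.553 °C

T = 239.6 °C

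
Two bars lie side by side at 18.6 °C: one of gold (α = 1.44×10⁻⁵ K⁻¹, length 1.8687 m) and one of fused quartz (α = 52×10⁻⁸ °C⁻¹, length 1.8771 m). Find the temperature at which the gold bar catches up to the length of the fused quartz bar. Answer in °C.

T = 342.5 °C

Equal length when α₁L₁ΔT − α₂L₂ΔT = L₂ − L₁ = 8.40×10⁻³ m
α₁L₁ = 2.690928×10⁻⁵, α₂L₂ = 9.76092×10⁻⁷ → Δ(αL) = 2.5933188×10⁻⁵ m/K
ΔT = 8.40×10⁻³ / 2.5933188×10⁻⁵ = 323.909 K, so T = 18.6 + 323.909 = 342.509 °C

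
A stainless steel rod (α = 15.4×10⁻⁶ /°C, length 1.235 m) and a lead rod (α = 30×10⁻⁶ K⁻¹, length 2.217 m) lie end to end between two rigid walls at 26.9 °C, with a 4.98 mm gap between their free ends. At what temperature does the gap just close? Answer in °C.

α₁L₁ = 1.9019×10⁻⁵ m/K, α₂L₂ = 6.651×10⁻⁵ m/K → total 8.5529×10⁻⁵ m/K
ΔT = g/(α₁L₁+α₂L₂) = 4.98×10⁻³ / 8.5529×10⁻⁵ = 58.226 K
T = 26.9 + 58.226 = 85.126 °C

T = 85.1 °C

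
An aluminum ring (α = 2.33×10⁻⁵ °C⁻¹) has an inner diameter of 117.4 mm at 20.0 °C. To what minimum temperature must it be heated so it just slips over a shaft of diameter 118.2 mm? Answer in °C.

Required Δd = 118.2 − 117.4 = 0.8 mm
Δd = αd₀ΔT ⇒ ΔT = Δd/(αd₀) = 0.8 / (2.33×10⁻⁵ × 117.4) = 292.46 K
T_min = 20.0 + 292.46 = 312.46 °C

T = 312 °C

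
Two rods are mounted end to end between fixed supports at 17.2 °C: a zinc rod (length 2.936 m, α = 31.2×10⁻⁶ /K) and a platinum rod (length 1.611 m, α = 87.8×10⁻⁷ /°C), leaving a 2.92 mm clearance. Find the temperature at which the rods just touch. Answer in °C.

T = 44.8 °C

α₁L₁ = 9.16032×10⁻⁵ m/K, α₂L₂ = 1.414458×10⁻⁵ m/K → total 1.0574778×10⁻⁴ m/K
ΔT = g/(α₁L₁+α₂L₂) = 2.92×10⁻³ / 1.0574778×10⁻⁴ = 27.613 K
T = 17.2 + 27.613 = 44.813 °C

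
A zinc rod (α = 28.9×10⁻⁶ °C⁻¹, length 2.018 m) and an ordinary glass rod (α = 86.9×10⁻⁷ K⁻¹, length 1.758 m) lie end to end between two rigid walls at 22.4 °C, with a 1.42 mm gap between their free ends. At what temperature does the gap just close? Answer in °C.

Gap closes when ΔL₁ + ΔL₂ = 1.42 mm = 1.42×10⁻³ m
(α₁L₁ + α₂L₂)ΔT = g
α₁L₁ + α₂L₂ = 28.9×10⁻⁶×2.018 + 86.9×10⁻⁷×1.758 = 7.359722×10⁻⁵ m/K
ΔT = 1.42×10⁻³ / 7.359722×10⁻⁵ = 19.294 K
T = 22.4 + 19.294 = 41.694 °C

T = 41.7 °C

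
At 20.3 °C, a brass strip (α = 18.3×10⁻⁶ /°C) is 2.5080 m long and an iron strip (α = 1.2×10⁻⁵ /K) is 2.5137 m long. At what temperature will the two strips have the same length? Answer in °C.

T = 382.6 °C

L₁(1 + α₁ΔT) = L₂(1 + α₂ΔT) ⇒ ΔT = (L₂ − L₁)/(α₁L₁ − α₂L₂)
L₂ − L₁ = 2.5137 − 2.5080 = 5.70×10⁻³ m
α₁L₁ − α₂L₂ = 18.3×10⁻⁶×2.5080 − 1.2×10⁻⁵×2.5137 = 1.5732×10⁻⁵ m/K
ΔT = 5.70×10⁻³ / 1.5732×10⁻⁵ = 362.319 K
T = 20.3 + 362.319 = 382.619 °C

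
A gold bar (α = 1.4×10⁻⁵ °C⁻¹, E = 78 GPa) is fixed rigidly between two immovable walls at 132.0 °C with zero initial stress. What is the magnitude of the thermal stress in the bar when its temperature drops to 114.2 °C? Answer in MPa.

σ = 19.4 MPa

Fully constrained: the free strain ε = αΔT is blocked, so σ = Eε = EαΔT.
|ΔT| = 17.8 K
σ = 78.0×10⁹ × 1.4×10⁻⁵ × 17.8 = 1.94×10⁷ Pa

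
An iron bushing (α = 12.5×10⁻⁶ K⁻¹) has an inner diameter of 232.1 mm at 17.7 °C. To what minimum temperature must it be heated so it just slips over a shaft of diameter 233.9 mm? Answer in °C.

Required Δd = 233.9 − 232.1 = 1.8 mm
Δd = αd₀ΔT ⇒ ΔT = Δd/(αd₀) = 1.8 / (12.5×10⁻⁶ × 232.1) = 620.42 K
T_min = 17.7 + 620.42 = 638.12 °C

T = 638 °C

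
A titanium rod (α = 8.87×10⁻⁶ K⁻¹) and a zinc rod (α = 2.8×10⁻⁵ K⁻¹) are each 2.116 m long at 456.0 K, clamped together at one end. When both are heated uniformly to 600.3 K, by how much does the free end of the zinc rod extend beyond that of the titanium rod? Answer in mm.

5.84 mm

ΔT = 144.3 K
titanium: ΔL = 8.87×10⁻⁶ × 2.116 m × 144.3 = 2.7084×10⁻³ m = 2.7084 mm
zinc: ΔL = 2.8×10⁻⁵ × 2.116 m × 144.3 = 8.5495×10⁻³ m = 8.5495 mm
difference = 8.5495 − 2.7084 = 5.8411 mm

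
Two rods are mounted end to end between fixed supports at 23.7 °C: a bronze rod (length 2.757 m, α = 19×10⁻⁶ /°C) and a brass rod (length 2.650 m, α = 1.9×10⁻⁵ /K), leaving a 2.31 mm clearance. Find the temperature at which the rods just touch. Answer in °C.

Gap closes when ΔL₁ + ΔL₂ = 2.31 mm = 2.31×10⁻³ m
(α₁L₁ + α₂L₂)ΔT = g
α₁L₁ + α₂L₂ = 19×10⁻⁶×2.757 + 1.9×10⁻⁵×2.650 = 1.02733×10⁻⁴ m/K
ΔT = 2.31×10⁻³ / 1.02733×10⁻⁴ = 22.485 K
T = 23.7 + 22.485 = 46.185 °C

T = 46.2 °C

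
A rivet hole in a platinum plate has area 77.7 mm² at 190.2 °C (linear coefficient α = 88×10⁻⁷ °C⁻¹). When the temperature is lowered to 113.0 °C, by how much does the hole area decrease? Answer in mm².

ΔA = 0.106 mm²

Area coefficient ≈ 2α; |ΔT| = 77.2 K
ΔA = 2αA₀ΔT = 2(88×10⁻⁷)(77.7)(77.2) = 0.106 mm²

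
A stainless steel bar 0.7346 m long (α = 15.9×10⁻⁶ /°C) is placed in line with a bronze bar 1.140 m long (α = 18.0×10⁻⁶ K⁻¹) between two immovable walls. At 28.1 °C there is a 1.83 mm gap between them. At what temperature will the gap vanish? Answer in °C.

α₁L₁ = 1.168014×10⁻⁵ m/K, α₂L₂ = 2.052×10⁻⁵ m/K → total 3.220014×10⁻⁵ m/K
ΔT = g/(α₁L₁+α₂L₂) = 1.83×10⁻³ / 3.220014×10⁻⁵ = 56.832 K
T = 28.1 + 56.832 = 84.932 °C

T = 84.9 °C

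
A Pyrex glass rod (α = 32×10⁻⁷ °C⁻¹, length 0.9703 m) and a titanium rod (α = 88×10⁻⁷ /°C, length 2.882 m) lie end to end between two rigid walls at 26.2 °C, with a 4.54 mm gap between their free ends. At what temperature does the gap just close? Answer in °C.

T = 186 °C

Gap closes when ΔL₁ + ΔL₂ = 4.54 mm = 4.54×10⁻³ m
(α₁L₁ + α₂L₂)ΔT = g
α₁L₁ + α₂L₂ = 32×10⁻⁷×0.9703 + 88×10⁻⁷×2.882 = 2.846656×10⁻⁵ m/K
ΔT = 4.54×10⁻³ / 2.846656×10⁻⁵ = 159.49 K
T = 26.2 + 159.49 = 185.69 °C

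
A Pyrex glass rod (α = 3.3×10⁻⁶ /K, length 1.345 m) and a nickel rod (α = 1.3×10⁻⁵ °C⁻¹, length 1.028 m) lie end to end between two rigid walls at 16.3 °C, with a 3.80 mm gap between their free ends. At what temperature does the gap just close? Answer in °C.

T = 230 °C

α₁L₁ = 4.4385×10⁻⁶ m/K, α₂L₂ = 1.3364×10⁻⁵ m/K → total 1.78025×10⁻⁵ m/K
ΔT = g/(α₁L₁+α₂L₂) = 3.80×10⁻³ / 1.78025×10⁻⁵ = 213.45 K
T = 16.3 + 213.45 = 229.75 °C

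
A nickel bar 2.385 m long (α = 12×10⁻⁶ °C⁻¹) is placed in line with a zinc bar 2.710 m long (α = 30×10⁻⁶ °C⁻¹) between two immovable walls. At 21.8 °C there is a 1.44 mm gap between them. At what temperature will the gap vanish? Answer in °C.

T = 34.9 °C

Gap closes when ΔL₁ + ΔL₂ = 1.44 mm = 1.44×10⁻³ m
(α₁L₁ + α₂L₂)ΔT = g
α₁L₁ + α₂L₂ = 12×10⁻⁶×2.385 + 30×10⁻⁶×2.710 = 1.0992×10⁻⁴ m/K
ΔT = 1.44×10⁻³ / 1.0992×10⁻⁴ = 13.100 K
T = 21.8 + 13.100 = 34.900 °C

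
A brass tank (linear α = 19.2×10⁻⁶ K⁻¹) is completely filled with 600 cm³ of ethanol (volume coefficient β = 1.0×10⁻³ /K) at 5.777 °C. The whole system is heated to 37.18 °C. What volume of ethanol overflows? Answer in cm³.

The tank also expands: β_container ≈ 3α = 5.76×10⁻⁵ /K
Net overflow = V₀(β_liq − 3α_cont)ΔT
β − 3α = 1.00×10⁻³ − 5.76×10⁻⁵ = 9.424×10⁻⁴ /K; ΔT = 31.403 K
ΔV = 600 × 9.424×10⁻⁴ × 31.403 = 17.8 cm³

17.8 cm³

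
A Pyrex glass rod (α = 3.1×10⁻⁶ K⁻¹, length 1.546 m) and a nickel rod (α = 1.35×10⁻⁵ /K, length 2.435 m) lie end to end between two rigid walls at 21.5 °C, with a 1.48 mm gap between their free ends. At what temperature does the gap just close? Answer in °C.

T = 60.8 °C

Gap closes when ΔL₁ + ΔL₂ = 1.48 mm = 1.48×10⁻³ m
(α₁L₁ + α₂L₂)ΔT = g
α₁L₁ + α₂L₂ = 3.1×10⁻⁶×1.546 + 1.35×10⁻⁵×2.435 = 3.76651×10⁻⁵ m/K
ΔT = 1.48×10⁻³ / 3.76651×10⁻⁵ = 39.294 K
T = 21.5 + 39.294 = 60.794 °C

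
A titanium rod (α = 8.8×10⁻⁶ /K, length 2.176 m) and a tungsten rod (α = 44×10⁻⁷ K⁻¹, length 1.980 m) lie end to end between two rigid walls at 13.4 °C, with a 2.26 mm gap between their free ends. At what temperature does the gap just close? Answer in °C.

T = 94.5 °C

Gap closes when ΔL₁ + ΔL₂ = 2.26 mm = 2.26×10⁻³ m
(α₁L₁ + α₂L₂)ΔT = g
α₁L₁ + α₂L₂ = 8.8×10⁻⁶×2.176 + 44×10⁻⁷×1.980 = 2.78608×10⁻⁵ m/K
ΔT = 2.26×10⁻³ / 2.78608×10⁻⁵ = 81.118 K
T = 13.4 + 81.118 = 94.518 °C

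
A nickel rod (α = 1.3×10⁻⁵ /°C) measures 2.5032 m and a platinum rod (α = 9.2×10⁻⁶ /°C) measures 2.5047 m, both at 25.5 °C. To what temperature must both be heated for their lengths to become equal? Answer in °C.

L₁(1 + α₁ΔT) = L₂(1 + α₂ΔT) ⇒ ΔT = (L₂ − L₁)/(α₁L₁ − α₂L₂)
L₂ − L₁ = 2.5047 − 2.5032 = 1.50×10⁻³ m
α₁L₁ − α₂L₂ = 1.3×10⁻⁵×2.5032 − 9.2×10⁻⁶×2.5047 = 9.49836×10⁻⁶ m/K
ΔT = 1.50×10⁻³ / 9.49836×10⁻⁶ = 157.922 K
T = 25.5 + 157.922 = 183.422 °C

T = 183.4 °C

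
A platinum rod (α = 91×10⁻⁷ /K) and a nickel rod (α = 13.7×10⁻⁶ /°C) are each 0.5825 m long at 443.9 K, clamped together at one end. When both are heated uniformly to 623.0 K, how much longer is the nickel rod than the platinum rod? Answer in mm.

ΔT = 179.1 K
platinum: ΔL = 91×10⁻⁷ × 0.5825 m × 179.1 = 9.4936×10⁻⁴ m = 0.94936 mm
nickel: ΔL = 13.7×10⁻⁶ × 0.5825 m × 179.1 = 1.4293×10⁻³ m = 1.4293 mm
difference = 1.4293 − 0.94936 = 0.47994 mm

0.480 mm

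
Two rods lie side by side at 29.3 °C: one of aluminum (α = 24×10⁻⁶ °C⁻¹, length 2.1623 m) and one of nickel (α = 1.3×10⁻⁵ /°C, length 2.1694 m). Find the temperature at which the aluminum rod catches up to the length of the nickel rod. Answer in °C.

L₁(1 + α₁ΔT) = L₂(1 + α₂ΔT) ⇒ ΔT = (L₂ − L₁)/(α₁L₁ − α₂L₂)
L₂ − L₁ = 2.1694 − 2.1623 = 7.10×10⁻³ m
α₁L₁ − α₂L₂ = 24×10⁻⁶×2.1623 − 1.3×10⁻⁵×2.1694 = 2.3693×10⁻⁵ m/K
ΔT = 7.10×10⁻³ / 2.3693×10⁻⁵ = 299.667 K
T = 29.3 + 299.667 = 328.967 °C

T = 329.0 °C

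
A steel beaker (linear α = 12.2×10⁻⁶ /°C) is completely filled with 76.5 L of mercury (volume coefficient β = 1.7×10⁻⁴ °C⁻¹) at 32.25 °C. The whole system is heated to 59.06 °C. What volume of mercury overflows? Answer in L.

The beaker also expands: β_container ≈ 3α = 3.66×10⁻⁵ /K
Net overflow = V₀(β_liq − 3α_cont)ΔT
β − 3α = 1.70×10⁻⁴ − 3.66×10⁻⁵ = 1.334×10⁻⁴ /K; ΔT = 26.81 K
ΔV = 76.5 × 1.334×10⁻⁴ × 26.81 = 0.274 L

0.274 L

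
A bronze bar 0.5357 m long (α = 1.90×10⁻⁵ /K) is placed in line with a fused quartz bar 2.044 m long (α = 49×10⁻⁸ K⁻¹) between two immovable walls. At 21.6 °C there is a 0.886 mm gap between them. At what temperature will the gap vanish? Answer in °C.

Gap closes when ΔL₁ + ΔL₂ = 0.886 mm = 8.86×10⁻⁴ m
(α₁L₁ + α₂L₂)ΔT = g
α₁L₁ + α₂L₂ = 1.90×10⁻⁵×0.5357 + 49×10⁻⁸×2.044 = 1.117986×10⁻⁵ m/K
ΔT = 8.86×10⁻⁴ / 1.117986×10⁻⁵ = 79.25 K
T = 21.6 + 79.25 = 100.85 °C

T = 101 °C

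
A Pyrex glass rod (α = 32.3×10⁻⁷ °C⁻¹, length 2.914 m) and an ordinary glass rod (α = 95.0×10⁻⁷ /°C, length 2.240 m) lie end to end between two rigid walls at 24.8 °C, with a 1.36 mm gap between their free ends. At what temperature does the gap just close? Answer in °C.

T = 69.1 °C

α₁L₁ = 9.41222×10⁻⁶ m/K, α₂L₂ = 2.128×10⁻⁵ m/K → total 3.069222×10⁻⁵ m/K
ΔT = g/(α₁L₁+α₂L₂) = 1.36×10⁻³ / 3.069222×10⁻⁵ = 44.311 K
T = 24.8 + 44.311 = 69.111 °C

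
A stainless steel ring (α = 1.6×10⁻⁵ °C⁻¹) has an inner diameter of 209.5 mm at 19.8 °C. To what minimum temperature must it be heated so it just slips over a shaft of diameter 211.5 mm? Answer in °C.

Required Δd = 211.5 − 209.5 = 2.0 mm
Δd = αd₀ΔT ⇒ ΔT = Δd/(αd₀) = 2.0 / (1.6×10⁻⁵ × 209.5) = 596.66 K
T_min = 19.8 + 596.66 = 616.46 °C

T = 616 °C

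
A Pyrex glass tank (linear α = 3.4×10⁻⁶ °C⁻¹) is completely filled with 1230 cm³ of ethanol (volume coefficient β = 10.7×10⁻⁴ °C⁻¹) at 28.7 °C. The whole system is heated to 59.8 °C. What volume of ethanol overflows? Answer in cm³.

40.5 cm³

The tank also expands: β_container ≈ 3α = 1.02×10⁻⁵ /K
Net overflow = V₀(β_liq − 3α_cont)ΔT
β − 3α = 1.07×10⁻³ − 1.02×10⁻⁵ = 1.0598×10⁻³ /K; ΔT = 31.1 K
ΔV = 1230 × 1.0598×10⁻³ × 31.1 = 40.5 cm³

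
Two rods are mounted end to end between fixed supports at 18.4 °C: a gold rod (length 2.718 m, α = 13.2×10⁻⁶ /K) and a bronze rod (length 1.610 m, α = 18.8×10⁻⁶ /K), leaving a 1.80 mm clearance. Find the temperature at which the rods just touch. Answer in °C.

Gap closes when ΔL₁ + ΔL₂ = 1.80 mm = 1.80×10⁻³ m
(α₁L₁ + α₂L₂)ΔT = g
α₁L₁ + α₂L₂ = 13.2×10⁻⁶×2.718 + 18.8×10⁻⁶×1.610 = 6.61456×10⁻⁵ m/K
ΔT = 1.80×10⁻³ / 6.61456×10⁻⁵ = 27.213 K
T = 18.4 + 27.213 = 45.613 °C

T = 45.6 °C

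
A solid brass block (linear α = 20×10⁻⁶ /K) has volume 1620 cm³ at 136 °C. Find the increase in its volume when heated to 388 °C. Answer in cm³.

Isotropic solid: β ≈ 3α = 6.0×10⁻⁵ /K; ΔT = 252 K
ΔV = 3αV₀ΔT = 3(20×10⁻⁶)(1620)(252) = 24.5 cm³

ΔV = 24.5 cm³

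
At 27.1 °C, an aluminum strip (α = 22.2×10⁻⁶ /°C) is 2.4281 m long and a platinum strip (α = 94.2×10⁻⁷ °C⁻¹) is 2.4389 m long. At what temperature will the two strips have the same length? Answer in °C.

L₁(1 + α₁ΔT) = L₂(1 + α₂ΔT) ⇒ ΔT = (L₂ − L₁)/(α₁L₁ − α₂L₂)
L₂ − L₁ = 2.4389 − 2.4281 = 1.08×10⁻² m
α₁L₁ − α₂L₂ = 22.2×10⁻⁶×2.4281 − 94.2×10⁻⁷×2.4389 = 3.0929382×10⁻⁵ m/K
ΔT = 1.08×10⁻² / 3.0929382×10⁻⁵ = 349.183 K
T = 27.1 + 349.183 = 376.283 °C

T = 376.3 °C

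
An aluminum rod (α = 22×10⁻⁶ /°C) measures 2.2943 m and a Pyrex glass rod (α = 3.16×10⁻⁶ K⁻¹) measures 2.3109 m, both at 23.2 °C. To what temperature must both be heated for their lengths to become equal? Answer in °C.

L₁(1 + α₁ΔT) = L₂(1 + α₂ΔT) ⇒ ΔT = (L₂ − L₁)/(α₁L₁ − α₂L₂)
L₂ − L₁ = 2.3109 − 2.2943 = 1.66×10⁻² m
α₁L₁ − α₂L₂ = 22×10⁻⁶×2.2943 − 3.16×10⁻⁶×2.3109 = 4.3172156×10⁻⁵ m/K
ΔT = 1.66×10⁻² / 4.3172156×10⁻⁵ = 384.507 K
T = 23.2 + 384.507 = 407.707 °C

T = 407.7 °C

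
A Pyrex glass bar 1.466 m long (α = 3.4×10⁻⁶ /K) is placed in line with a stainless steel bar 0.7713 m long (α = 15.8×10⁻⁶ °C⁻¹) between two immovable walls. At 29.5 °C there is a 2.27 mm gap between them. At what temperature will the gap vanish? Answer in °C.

α₁L₁ = 4.9844×10⁻⁶ m/K, α₂L₂ = 1.218654×10⁻⁵ m/K → total 1.717094×10⁻⁵ m/K
ΔT = g/(α₁L₁+α₂L₂) = 2.27×10⁻³ / 1.717094×10⁻⁵ = 132.20 K
T = 29.5 + 132.20 = 161.70 °C

T = 162 °C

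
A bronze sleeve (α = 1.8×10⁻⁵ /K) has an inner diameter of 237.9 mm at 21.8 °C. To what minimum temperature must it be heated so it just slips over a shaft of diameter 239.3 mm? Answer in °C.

T = 349 °C

Required Δd = 239.3 − 237.9 = 1.4 mm
Δd = αd₀ΔT ⇒ ΔT = Δd/(αd₀) = 1.4 / (1.8×10⁻⁵ × 237.9) = 326.93 K
T_min = 21.8 + 326.93 = 348.73 °C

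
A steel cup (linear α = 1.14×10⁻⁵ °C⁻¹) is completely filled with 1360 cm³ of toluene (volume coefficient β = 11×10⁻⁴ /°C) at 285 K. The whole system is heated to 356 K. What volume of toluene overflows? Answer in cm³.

103 cm³

The cup also expands: β_container ≈ 3α = 3.42×10⁻⁵ /K
Net overflow = V₀(β_liq − 3α_cont)ΔT
β − 3α = 1.10×10⁻³ − 3.42×10⁻⁵ = 1.0658×10⁻³ /K; ΔT = 71 K
ΔV = 1360 × 1.0658×10⁻³ × 71 = 103 cm³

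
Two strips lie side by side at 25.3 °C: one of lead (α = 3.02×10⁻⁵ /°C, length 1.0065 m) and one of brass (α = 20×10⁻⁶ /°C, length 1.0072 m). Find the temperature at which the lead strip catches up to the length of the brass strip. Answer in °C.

T = 93.58 °C

L₁(1 + α₁ΔT) = L₂(1 + α₂ΔT) ⇒ ΔT = (L₂ − L₁)/(α₁L₁ − α₂L₂)
L₂ − L₁ = 1.0072 − 1.0065 = 7.00×10⁻⁴ m
α₁L₁ − α₂L₂ = 3.02×10⁻⁵×1.0065 − 20×10⁻⁶×1.0072 = 1.02523×10⁻⁵ m/K
ΔT = 7.00×10⁻⁴ / 1.02523×10⁻⁵ = 68.2774 K
T = 25.3 + 68.2774 = 93.5774 °C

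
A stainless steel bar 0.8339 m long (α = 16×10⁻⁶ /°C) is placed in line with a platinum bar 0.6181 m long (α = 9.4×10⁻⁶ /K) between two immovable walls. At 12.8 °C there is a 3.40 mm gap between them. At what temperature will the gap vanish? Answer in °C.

T = 190 °C

Gap closes when ΔL₁ + ΔL₂ = 3.40 mm = 3.40×10⁻³ m
(α₁L₁ + α₂L₂)ΔT = g
α₁L₁ + α₂L₂ = 16×10⁻⁶×0.8339 + 9.4×10⁻⁶×0.6181 = 1.915254×10⁻⁵ m/K
ΔT = 3.40×10⁻³ / 1.915254×10⁻⁵ = 177.52 K
T = 12.8 + 177.52 = 190.32 °C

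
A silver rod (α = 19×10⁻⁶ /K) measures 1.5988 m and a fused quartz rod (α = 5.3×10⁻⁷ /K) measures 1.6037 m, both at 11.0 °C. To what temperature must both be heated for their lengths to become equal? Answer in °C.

Equal length when α₁L₁ΔT − α₂L₂ΔT = L₂ − L₁ = 4.90×10⁻³ m
α₁L₁ = 3.03772×10⁻⁵, α₂L₂ = 8.49961×10⁻⁷ → Δ(αL) = 2.9527239×10⁻⁵ m/K
ΔT = 4.90×10⁻³ / 2.9527239×10⁻⁵ = 165.948 K, so T = 11.0 + 165.948 = 176.948 °C

T = 176.9 °C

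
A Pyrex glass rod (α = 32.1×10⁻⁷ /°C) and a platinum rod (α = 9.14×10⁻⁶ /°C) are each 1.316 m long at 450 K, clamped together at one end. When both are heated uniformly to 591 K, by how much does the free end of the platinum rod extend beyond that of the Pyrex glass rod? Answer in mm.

ΔT = 141 K
Pyrex glass: ΔL = 32.1×10⁻⁷ × 1.316 m × 141 = 5.9563×10⁻⁴ m = 0.59563 mm
platinum: ΔL = 9.14×10⁻⁶ × 1.316 m × 141 = 1.6960×10⁻³ m = 1.6960 mm
difference = 1.6960 − 0.59563 = 1.10037 mm

1.10 mm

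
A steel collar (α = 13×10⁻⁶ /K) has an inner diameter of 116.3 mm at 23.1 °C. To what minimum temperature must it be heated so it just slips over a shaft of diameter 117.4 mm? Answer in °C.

T = 751 °C

Required Δd = 117.4 − 116.3 = 1.1 mm
Δd = αd₀ΔT ⇒ ΔT = Δd/(αd₀) = 1.1 / (13×10⁻⁶ × 116.3) = 727.56 K
T_min = 23.1 + 727.56 = 750.66 °C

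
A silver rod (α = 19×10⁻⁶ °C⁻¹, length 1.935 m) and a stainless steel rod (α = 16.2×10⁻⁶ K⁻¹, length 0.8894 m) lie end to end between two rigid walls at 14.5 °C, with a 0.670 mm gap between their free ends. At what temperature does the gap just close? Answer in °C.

Gap closes when ΔL₁ + ΔL₂ = 0.670 mm = 6.70×10⁻⁴ m
(α₁L₁ + α₂L₂)ΔT = g
α₁L₁ + α₂L₂ = 19×10⁻⁶×1.935 + 16.2×10⁻⁶×0.8894 = 5.117328×10⁻⁵ m/K
ΔT = 6.70×10⁻⁴ / 5.117328×10⁻⁵ = 13.093 K
T = 14.5 + 13.093 = 27.593 °C

T = 27.6 °C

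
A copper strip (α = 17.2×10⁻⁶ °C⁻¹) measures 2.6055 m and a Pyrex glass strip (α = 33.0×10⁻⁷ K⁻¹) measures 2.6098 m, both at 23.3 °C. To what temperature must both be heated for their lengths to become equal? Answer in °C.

Equal length when α₁L₁ΔT − α₂L₂ΔT = L₂ − L₁ = 4.30×10⁻³ m
α₁L₁ = 4.48146×10⁻⁵, α₂L₂ = 8.61234×10⁻⁶ → Δ(αL) = 3.620226×10⁻⁵ m/K
ΔT = 4.30×10⁻³ / 3.620226×10⁻⁵ = 118.777 K, so T = 23.3 + 118.777 = 142.077 °C

T = 142.1 °C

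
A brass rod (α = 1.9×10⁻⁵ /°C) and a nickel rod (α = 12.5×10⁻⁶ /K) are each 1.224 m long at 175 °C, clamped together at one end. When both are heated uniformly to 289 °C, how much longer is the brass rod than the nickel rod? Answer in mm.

ΔT = 114 K
brass: ΔL = 1.9×10⁻⁵ × 1.224 m × 114 = 2.6512×10⁻³ m = 2.6512 mm
nickel: ΔL = 12.5×10⁻⁶ × 1.224 m × 114 = 1.7442×10⁻³ m = 1.7442 mm
difference = 2.6512 − 1.7442 = 0.9070 mm

0.907 mm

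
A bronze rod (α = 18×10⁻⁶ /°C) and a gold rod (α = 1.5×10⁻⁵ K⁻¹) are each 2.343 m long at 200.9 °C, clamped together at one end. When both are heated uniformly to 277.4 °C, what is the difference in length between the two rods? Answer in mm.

ΔT = 76.5 K
bronze: ΔL = 18×10⁻⁶ × 2.343 m × 76.5 = 3.2263×10⁻³ m = 3.2263 mm
gold: ΔL = 1.5×10⁻⁵ × 2.343 m × 76.5 = 2.6886×10⁻³ m = 2.6886 mm
difference = 3.2263 − 2.6886 = 0.5377 mm

0.538 mm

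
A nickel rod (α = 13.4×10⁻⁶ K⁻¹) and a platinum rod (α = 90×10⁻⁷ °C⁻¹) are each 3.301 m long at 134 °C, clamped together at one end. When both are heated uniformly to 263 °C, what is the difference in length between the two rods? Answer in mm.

1.87 mm

ΔT = 129 K
nickel: ΔL = 13.4×10⁻⁶ × 3.301 m × 129 = 5.7061×10⁻³ m = 5.7061 mm
platinum: ΔL = 90×10⁻⁷ × 3.301 m × 129 = 3.8325×10⁻³ m = 3.8325 mm
difference = 5.7061 − 3.8325 = 1.8736 mm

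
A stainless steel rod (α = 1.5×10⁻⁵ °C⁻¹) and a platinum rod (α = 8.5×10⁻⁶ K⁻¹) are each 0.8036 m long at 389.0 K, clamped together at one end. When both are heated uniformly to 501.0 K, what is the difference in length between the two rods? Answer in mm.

ΔT = 112.0 K
stainless steel: ΔL = 1.5×10⁻⁵ × 0.8036 m × 112.0 = 1.3500×10⁻³ m = 1.3500 mm
platinum: ΔL = 8.5×10⁻⁶ × 0.8036 m × 112.0 = 7.6503×10⁻⁴ m = 0.76503 mm
difference = 1.3500 − 0.76503 = 0.58497 mm

0.585 mm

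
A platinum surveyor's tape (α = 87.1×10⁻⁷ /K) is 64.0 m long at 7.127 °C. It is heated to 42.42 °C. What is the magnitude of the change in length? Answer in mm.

|ΔT| = |42.42 − 7.127| = 35.293 K
ΔL = αL₀ΔT = (87.1×10⁻⁷)(64.0)(35.293) = 1.97×10⁻² m

ΔL = 19.7 mm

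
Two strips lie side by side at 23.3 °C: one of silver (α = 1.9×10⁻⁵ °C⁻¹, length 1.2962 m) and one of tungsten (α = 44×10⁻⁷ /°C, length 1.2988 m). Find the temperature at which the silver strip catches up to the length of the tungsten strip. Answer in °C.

L₁(1 + α₁ΔT) = L₂(1 + α₂ΔT) ⇒ ΔT = (L₂ − L₁)/(α₁L₁ − α₂L₂)
L₂ − L₁ = 1.2988 − 1.2962 = 2.60×10⁻³ m
α₁L₁ − α₂L₂ = 1.9×10⁻⁵×1.2962 − 44×10⁻⁷×1.2988 = 1.891308×10⁻⁵ m/K
ΔT = 2.60×10⁻³ / 1.891308×10⁻⁵ = 137.471 K
T = 23.3 + 137.471 = 160.771 °C

T = 160.8 °C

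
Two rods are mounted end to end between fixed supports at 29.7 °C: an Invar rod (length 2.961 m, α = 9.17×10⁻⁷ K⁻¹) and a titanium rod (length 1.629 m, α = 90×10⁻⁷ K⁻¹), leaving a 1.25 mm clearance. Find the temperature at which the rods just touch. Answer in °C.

Gap closes when ΔL₁ + ΔL₂ = 1.25 mm = 1.25×10⁻³ m
(α₁L₁ + α₂L₂)ΔT = g
α₁L₁ + α₂L₂ = 9.17×10⁻⁷×2.961 + 90×10⁻⁷×1.629 = 1.7376237×10⁻⁵ m/K
ΔT = 1.25×10⁻³ / 1.7376237×10⁻⁵ = 71.94 K
T = 29.7 + 71.94 = 101.64 °C

T = 102 °C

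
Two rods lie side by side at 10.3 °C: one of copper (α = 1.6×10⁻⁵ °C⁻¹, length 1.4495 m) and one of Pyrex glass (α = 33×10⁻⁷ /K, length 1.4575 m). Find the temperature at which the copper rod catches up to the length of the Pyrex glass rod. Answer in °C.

T = 445.5 °C

Equal length when α₁L₁ΔT − α₂L₂ΔT = L₂ − L₁ = 8.00×10⁻³ m
α₁L₁ = 2.3192×10⁻⁵, α₂L₂ = 4.80975×10⁻⁶ → Δ(αL) = 1.838225×10⁻⁵ m/K
ΔT = 8.00×10⁻³ / 1.838225×10⁻⁵ = 435.202 K, so T = 10.3 + 435.202 = 445.502 °C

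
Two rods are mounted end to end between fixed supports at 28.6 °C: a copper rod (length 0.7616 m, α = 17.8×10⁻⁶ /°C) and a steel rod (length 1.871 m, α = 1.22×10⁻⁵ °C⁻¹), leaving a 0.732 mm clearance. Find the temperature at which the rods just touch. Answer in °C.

T = 48.7 °C

α₁L₁ = 1.355648×10⁻⁵ m/K, α₂L₂ = 2.28262×10⁻⁵ m/K → total 3.638268×10⁻⁵ m/K
ΔT = g/(α₁L₁+α₂L₂) = 7.32×10⁻⁴ / 3.638268×10⁻⁵ = 20.119 K
T = 28.6 + 20.119 = 48.719 °C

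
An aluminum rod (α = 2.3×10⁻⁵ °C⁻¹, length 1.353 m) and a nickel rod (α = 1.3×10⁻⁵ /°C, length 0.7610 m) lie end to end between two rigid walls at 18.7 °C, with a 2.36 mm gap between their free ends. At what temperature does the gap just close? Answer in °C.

T = 76.2 °C

α₁L₁ = 3.1119×10⁻⁵ m/K, α₂L₂ = 9.893×10⁻⁶ m/K → total 4.1012×10⁻⁵ m/K
ΔT = g/(α₁L₁+α₂L₂) = 2.36×10⁻³ / 4.1012×10⁻⁵ = 57.544 K
T = 18.7 + 57.544 = 76.244 °C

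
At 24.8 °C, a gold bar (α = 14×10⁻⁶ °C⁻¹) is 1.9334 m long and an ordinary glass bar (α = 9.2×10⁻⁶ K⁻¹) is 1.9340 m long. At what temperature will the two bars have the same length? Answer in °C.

Equal length when α₁L₁ΔT − α₂L₂ΔT = L₂ − L₁ = 6.00×10⁻⁴ m
α₁L₁ = 2.70676×10⁻⁵, α₂L₂ = 1.77928×10⁻⁵ → Δ(αL) = 9.2748×10⁻⁶ m/K
ΔT = 6.00×10⁻⁴ / 9.2748×10⁻⁶ = 64.6914 K, so T = 24.8 + 64.6914 = 89.4914 °C

T = 89.49 °C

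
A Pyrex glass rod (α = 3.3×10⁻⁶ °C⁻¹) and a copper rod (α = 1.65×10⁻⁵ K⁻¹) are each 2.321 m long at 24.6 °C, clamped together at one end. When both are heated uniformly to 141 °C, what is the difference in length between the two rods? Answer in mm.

3.57 mm

ΔT = 116.4 K
Pyrex glass: ΔL = 3.3×10⁻⁶ × 2.321 m × 116.4 = 8.9154×10⁻⁴ m = 0.89154 mm
copper: ΔL = 1.65×10⁻⁵ × 2.321 m × 116.4 = 4.4577×10⁻³ m = 4.4577 mm
difference = 4.4577 − 0.89154 = 3.56616 mm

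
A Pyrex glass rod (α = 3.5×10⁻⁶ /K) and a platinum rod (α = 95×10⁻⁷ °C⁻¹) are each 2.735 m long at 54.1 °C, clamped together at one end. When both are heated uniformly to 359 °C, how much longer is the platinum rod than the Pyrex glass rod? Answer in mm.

ΔT = 304.9 K
Pyrex glass: ΔL = 3.5×10⁻⁶ × 2.735 m × 304.9 = 2.9187×10⁻³ m = 2.9187 mm
platinum: ΔL = 95×10⁻⁷ × 2.735 m × 304.9 = 7.9221×10⁻³ m = 7.9221 mm
difference = 7.9221 − 2.9187 = 5.0034 mm

5.00 mm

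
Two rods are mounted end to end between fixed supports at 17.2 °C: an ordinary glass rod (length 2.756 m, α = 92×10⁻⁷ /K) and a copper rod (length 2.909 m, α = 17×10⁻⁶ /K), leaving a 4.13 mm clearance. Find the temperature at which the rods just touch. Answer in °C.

T = 72.4 °C

α₁L₁ = 2.53552×10⁻⁵ m/K, α₂L₂ = 4.9453×10⁻⁵ m/K → total 7.48082×10⁻⁵ m/K
ΔT = g/(α₁L₁+α₂L₂) = 4.13×10⁻³ / 7.48082×10⁻⁵ = 55.208 K
T = 17.2 + 55.208 = 72.408 °C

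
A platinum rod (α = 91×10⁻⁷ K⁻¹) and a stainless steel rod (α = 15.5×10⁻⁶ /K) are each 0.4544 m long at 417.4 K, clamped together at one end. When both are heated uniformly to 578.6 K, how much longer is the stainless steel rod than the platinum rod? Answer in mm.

ΔT = 161.2 K
platinum: ΔL = 91×10⁻⁷ × 0.4544 m × 161.2 = 6.6657×10⁻⁴ m = 0.66657 mm
stainless steel: ΔL = 15.5×10⁻⁶ × 0.4544 m × 161.2 = 1.1354×10⁻³ m = 1.1354 mm
difference = 1.1354 − 0.66657 = 0.46883 mm

0.469 mm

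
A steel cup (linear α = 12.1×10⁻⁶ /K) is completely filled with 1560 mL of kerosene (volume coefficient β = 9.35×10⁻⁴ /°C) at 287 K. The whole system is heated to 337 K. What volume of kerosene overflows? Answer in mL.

The cup also expands: β_container ≈ 3α = 3.63×10⁻⁵ /K
Net overflow = V₀(β_liq − 3α_cont)ΔT
β − 3α = 9.35×10⁻⁴ − 3.63×10⁻⁵ = 8.987×10⁻⁴ /K; ΔT = 50 K
ΔV = 1560 × 8.987×10⁻⁴ × 50 = 70.1 mL

70.1 mL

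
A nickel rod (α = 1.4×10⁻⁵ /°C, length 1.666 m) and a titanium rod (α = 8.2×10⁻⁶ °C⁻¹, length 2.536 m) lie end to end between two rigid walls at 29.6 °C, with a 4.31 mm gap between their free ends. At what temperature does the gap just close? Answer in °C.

T = 127 °C

Gap closes when ΔL₁ + ΔL₂ = 4.31 mm = 4.31×10⁻³ m
(α₁L₁ + α₂L₂)ΔT = g
α₁L₁ + α₂L₂ = 1.4×10⁻⁵×1.666 + 8.2×10⁻⁶×2.536 = 4.41192×10⁻⁵ m/K
ΔT = 4.31×10⁻³ / 4.41192×10⁻⁵ = 97.69 K
T = 29.6 + 97.69 = 127.29 °C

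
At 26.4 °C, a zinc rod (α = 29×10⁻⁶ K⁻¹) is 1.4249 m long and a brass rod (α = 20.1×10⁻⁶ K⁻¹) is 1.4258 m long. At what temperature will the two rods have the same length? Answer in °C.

L₁(1 + α₁ΔT) = L₂(1 + α₂ΔT) ⇒ ΔT = (L₂ − L₁)/(α₁L₁ − α₂L₂)
L₂ − L₁ = 1.4258 − 1.4249 = 9.00×10⁻⁴ m
α₁L₁ − α₂L₂ = 29×10⁻⁶×1.4249 − 20.1×10⁻⁶×1.4258 = 1.266352×10⁻⁵ m/K
ΔT = 9.00×10⁻⁴ / 1.266352×10⁻⁵ = 71.0703 K
T = 26.4 + 71.0703 = 97.4703 °C

T = 97.47 °C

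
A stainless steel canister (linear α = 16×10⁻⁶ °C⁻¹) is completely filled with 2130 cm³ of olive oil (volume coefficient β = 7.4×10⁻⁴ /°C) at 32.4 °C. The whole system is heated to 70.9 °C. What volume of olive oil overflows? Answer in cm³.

The canister also expands: β_container ≈ 3α = 4.8×10⁻⁵ /K
Net overflow = V₀(β_liq − 3α_cont)ΔT
β − 3α = 7.40×10⁻⁴ − 4.8×10⁻⁵ = 6.92×10⁻⁴ /K; ΔT = 38.5 K
ΔV = 2130 × 6.92×10⁻⁴ × 38.5 = 56.7 cm³

56.7 cm³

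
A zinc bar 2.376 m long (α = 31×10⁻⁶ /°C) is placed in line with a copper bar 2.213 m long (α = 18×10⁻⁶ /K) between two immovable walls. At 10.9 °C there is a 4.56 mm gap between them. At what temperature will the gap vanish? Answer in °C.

α₁L₁ = 7.3656×10⁻⁵ m/K, α₂L₂ = 3.9834×10⁻⁵ m/K → total 1.1349×10⁻⁴ m/K
ΔT = g/(α₁L₁+α₂L₂) = 4.56×10⁻³ / 1.1349×10⁻⁴ = 40.180 K
T = 10.9 + 40.180 = 51.080 °C

T = 51.1 °C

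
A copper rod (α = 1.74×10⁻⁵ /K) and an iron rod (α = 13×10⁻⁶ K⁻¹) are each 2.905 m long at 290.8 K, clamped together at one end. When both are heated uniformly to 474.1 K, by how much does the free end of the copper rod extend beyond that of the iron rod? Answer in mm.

2.34 mm

ΔT = 183.3 K
copper: ΔL = 1.74×10⁻⁵ × 2.905 m × 183.3 = 9.2653×10⁻³ m = 9.2653 mm
iron: ΔL = 13×10⁻⁶ × 2.905 m × 183.3 = 6.9223×10⁻³ m = 6.9223 mm
difference = 9.2653 − 6.9223 = 2.3430 mm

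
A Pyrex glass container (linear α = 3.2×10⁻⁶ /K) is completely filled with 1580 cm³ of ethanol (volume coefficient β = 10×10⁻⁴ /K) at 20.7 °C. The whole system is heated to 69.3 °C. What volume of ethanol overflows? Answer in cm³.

76.1 cm³

The container also expands: β_container ≈ 3α = 9.6×10⁻⁶ /K
Net overflow = V₀(β_liq − 3α_cont)ΔT
β − 3α = 1.00×10⁻³ − 9.6×10⁻⁶ = 9.904×10⁻⁴ /K; ΔT = 48.6 K
ΔV = 1580 × 9.904×10⁻⁴ × 48.6 = 76.1 cm³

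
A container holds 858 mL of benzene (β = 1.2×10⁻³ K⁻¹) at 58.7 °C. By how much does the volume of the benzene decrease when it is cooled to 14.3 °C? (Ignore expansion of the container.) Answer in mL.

ΔV = 45.7 mL

|ΔT| = |14.3 − 58.7| = 44.4 K
ΔV = βV₀ΔT = (1.2×10⁻³)(858)(44.4) = 45.7 mL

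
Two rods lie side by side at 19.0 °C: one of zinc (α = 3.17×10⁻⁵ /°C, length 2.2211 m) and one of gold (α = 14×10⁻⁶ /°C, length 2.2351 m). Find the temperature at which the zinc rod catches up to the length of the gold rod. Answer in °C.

Equal length when α₁L₁ΔT − α₂L₂ΔT = L₂ − L₁ = 1.40×10⁻² m
α₁L₁ = 7.040887×10⁻⁵, α₂L₂ = 3.12914×10⁻⁵ → Δ(αL) = 3.911747×10⁻⁵ m/K
ΔT = 1.40×10⁻² / 3.911747×10⁻⁵ = 357.896 K, so T = 19.0 + 357.896 = 376.896 °C

T = 376.9 °C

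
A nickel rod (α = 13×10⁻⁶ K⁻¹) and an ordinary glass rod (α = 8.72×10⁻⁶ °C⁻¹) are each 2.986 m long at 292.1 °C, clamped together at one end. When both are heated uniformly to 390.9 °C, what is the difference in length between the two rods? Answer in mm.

ΔT = 98.8 K
nickel: ΔL = 13×10⁻⁶ × 2.986 m × 98.8 = 3.8352×10⁻³ m = 3.8352 mm
ordinary glass: ΔL = 8.72×10⁻⁶ × 2.986 m × 98.8 = 2.5725×10⁻³ m = 2.5725 mm
difference = 3.8352 − 2.5725 = 1.2627 mm

1.26 mm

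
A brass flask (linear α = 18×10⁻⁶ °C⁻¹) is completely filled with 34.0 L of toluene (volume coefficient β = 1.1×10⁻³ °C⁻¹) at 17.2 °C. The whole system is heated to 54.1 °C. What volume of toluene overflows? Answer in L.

1.31 L

The flask also expands: β_container ≈ 3α = 5.4×10⁻⁵ /K
Net overflow = V₀(β_liq − 3α_cont)ΔT
β − 3α = 1.10×10⁻³ − 5.4×10⁻⁵ = 1.046×10⁻³ /K; ΔT = 36.9 K
ΔV = 34.0 × 1.046×10⁻³ × 36.9 = 1.31 L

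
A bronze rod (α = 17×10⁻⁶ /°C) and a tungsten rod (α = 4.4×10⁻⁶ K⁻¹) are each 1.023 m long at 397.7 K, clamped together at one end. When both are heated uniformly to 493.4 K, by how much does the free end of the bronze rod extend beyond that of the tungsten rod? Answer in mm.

ΔT = 95.7 K
bronze: ΔL = 17×10⁻⁶ × 1.023 m × 95.7 = 1.6643×10⁻³ m = 1.6643 mm
tungsten: ΔL = 4.4×10⁻⁶ × 1.023 m × 95.7 = 4.3076×10⁻⁴ m = 0.43076 mm
difference = 1.6643 − 0.43076 = 1.23354 mm

1.23 mm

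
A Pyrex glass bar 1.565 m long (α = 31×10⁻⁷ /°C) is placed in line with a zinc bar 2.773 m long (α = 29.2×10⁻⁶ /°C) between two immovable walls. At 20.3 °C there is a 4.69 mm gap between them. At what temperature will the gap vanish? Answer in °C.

α₁L₁ = 4.8515×10⁻⁶ m/K, α₂L₂ = 8.09716×10⁻⁵ m/K → total 8.58231×10⁻⁵ m/K
ΔT = g/(α₁L₁+α₂L₂) = 4.69×10⁻³ / 8.58231×10⁻⁵ = 54.647 K
T = 20.3 + 54.647 = 74.947 °C

T = 74.9 °C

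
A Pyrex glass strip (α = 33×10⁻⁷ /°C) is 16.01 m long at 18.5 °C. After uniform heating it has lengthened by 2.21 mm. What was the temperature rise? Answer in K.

ΔL = αL₀ΔT ⇒ ΔT = ΔL / (αL₀)
ΔT = 2.21×10⁻³ m / (33×10⁻⁷ × 16.01 m) = 41.830 K

ΔT = 41.8 K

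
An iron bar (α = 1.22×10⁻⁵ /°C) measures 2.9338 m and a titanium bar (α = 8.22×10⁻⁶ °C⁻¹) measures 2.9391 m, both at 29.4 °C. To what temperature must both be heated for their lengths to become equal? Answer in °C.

L₁(1 + α₁ΔT) = L₂(1 + α₂ΔT) ⇒ ΔT = (L₂ − L₁)/(α₁L₁ − α₂L₂)
L₂ − L₁ = 2.9391 − 2.9338 = 5.30×10⁻³ m
α₁L₁ − α₂L₂ = 1.22×10⁻⁵×2.9338 − 8.22×10⁻⁶×2.9391 = 1.1632958×10⁻⁵ m/K
ΔT = 5.30×10⁻³ / 1.1632958×10⁻⁵ = 455.602 K
T = 29.4 + 455.602 = 485.002 °C

T = 485.0 °C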